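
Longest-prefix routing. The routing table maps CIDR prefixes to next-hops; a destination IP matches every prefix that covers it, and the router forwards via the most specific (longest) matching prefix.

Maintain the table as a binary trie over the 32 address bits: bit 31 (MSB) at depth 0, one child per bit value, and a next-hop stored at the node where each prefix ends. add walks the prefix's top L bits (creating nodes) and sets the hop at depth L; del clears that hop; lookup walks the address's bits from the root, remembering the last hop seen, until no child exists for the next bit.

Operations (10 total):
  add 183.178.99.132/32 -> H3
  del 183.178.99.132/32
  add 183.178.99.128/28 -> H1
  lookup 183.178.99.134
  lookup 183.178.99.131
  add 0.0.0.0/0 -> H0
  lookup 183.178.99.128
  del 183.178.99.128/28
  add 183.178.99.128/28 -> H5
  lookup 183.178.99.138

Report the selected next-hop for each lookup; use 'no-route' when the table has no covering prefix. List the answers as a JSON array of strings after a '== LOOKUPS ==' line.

Apply in order:
  add 183.178.99.132/32 -> H3 at depth 32
  del 183.178.99.132/32 (clear depth 32)
  add 183.178.99.128/28 -> H1 at depth 28
  ? 183.178.99.134  path d0:-→d1:-→d2:-→d3:-→d4:-→d5:-→d6:-→d7:-→d8:-→d9:-→d10:-→d11:-→d12:-→d13:-→d14:-→d15:-→d16:-→d17:-→d18:-→d19:-→d20:-→d21:-→d22:-→d23:-→d24:-→d25:-→d26:-→d27:-→d28:H1→d29:-→d30:-  best=H1
  ? 183.178.99.131  path d0:-→d1:-→d2:-→d3:-→d4:-→d5:-→d6:-→d7:-→d8:-→d9:-→d10:-→d11:-→d12:-→d13:-→d14:-→d15:-→d16:-→d17:-→d18:-→d19:-→d20:-→d21:-→d22:-→d23:-→d24:-→d25:-→d26:-→d27:-→d28:H1→d29:-  best=H1
  add 0.0.0.0/0 -> H0 at depth 0
  ? 183.178.99.128  path d0:H0→d1:-→d2:-→d3:-→d4:-→d5:-→d6:-→d7:-→d8:-→d9:-→d10:-→d11:-→d12:-→d13:-→d14:-→d15:-→d16:-→d17:-→d18:-→d19:-→d20:-→d21:-→d22:-→d23:-→d24:-→d25:-→d26:-→d27:-→d28:H1→d29:-  best=H1
  del 183.178.99.128/28 (clear depth 28)
  add 183.178.99.128/28 -> H5 at depth 28
  ? 183.178.99.138  path d0:H0→d1:-→d2:-→d3:-→d4:-→d5:-→d6:-→d7:-→d8:-→d9:-→d10:-→d11:-→d12:-→d13:-→d14:-→d15:-→d16:-→d17:-→d18:-→d19:-→d20:-→d21:-→d22:-→d23:-→d24:-→d25:-→d26:-→d27:-→d28:H5  best=H5

== LOOKUPS ==
["H1","H1","H1","H5"]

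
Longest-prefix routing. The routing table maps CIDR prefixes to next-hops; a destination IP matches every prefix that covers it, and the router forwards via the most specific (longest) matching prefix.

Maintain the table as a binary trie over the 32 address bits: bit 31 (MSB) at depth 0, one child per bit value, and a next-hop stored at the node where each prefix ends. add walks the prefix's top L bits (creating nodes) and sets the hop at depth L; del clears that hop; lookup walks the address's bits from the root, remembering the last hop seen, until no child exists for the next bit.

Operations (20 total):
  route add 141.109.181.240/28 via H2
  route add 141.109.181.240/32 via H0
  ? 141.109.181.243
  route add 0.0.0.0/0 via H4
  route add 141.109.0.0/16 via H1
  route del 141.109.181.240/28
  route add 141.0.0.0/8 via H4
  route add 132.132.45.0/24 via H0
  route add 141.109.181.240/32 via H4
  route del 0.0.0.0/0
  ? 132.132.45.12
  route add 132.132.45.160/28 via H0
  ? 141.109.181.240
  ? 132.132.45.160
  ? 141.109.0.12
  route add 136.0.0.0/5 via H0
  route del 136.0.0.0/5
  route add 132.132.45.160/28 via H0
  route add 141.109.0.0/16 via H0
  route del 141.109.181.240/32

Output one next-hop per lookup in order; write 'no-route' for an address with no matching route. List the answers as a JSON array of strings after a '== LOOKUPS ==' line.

Trace:
  add 141.109.181.240/28 -> H2 at depth 28
  add 141.109.181.240/32 -> H0 at depth 32
  Q 141.109.181.243: descend 100011010110110110110101111100 ; hops seen [H2] ; pick H2
  add 0.0.0.0/0 -> H4 at depth 0
  add 141.109.0.0/16 -> H1 at depth 16
  - 141.109.181.240/28 clear@28
  add 141.0.0.0/8 -> H4 at depth 8
  add 132.132.45.0/24 -> H0 at depth 24
  add 141.109.181.240/32 -> H4 at depth 32
  - 0.0.0.0/0 clear@0
  Q 132.132.45.12: descend 100001001000010000101101 ; hops seen [H0] ; pick H0
  add 132.132.45.160/28 -> H0 at depth 28
  Q 141.109.181.240: descend 10001101011011011011010111110000 ; hops seen [H4,H1,H4] ; pick H4
  Q 132.132.45.160: descend 1000010010000100001011011010 ; hops seen [H0,H0] ; pick H0
  Q 141.109.0.12: descend 1000110101101101 ; hops seen [H4,H1] ; pick H1
  add 136.0.0.0/5 -> H0 at depth 5
  - 136.0.0.0/5 clear@5
  add 132.132.45.160/28 -> H0 at depth 28
  add 141.109.0.0/16 -> H0 at depth 16
  - 141.109.181.240/32 clear@32

== LOOKUPS ==
["H2","H0","H4","H0","H1"]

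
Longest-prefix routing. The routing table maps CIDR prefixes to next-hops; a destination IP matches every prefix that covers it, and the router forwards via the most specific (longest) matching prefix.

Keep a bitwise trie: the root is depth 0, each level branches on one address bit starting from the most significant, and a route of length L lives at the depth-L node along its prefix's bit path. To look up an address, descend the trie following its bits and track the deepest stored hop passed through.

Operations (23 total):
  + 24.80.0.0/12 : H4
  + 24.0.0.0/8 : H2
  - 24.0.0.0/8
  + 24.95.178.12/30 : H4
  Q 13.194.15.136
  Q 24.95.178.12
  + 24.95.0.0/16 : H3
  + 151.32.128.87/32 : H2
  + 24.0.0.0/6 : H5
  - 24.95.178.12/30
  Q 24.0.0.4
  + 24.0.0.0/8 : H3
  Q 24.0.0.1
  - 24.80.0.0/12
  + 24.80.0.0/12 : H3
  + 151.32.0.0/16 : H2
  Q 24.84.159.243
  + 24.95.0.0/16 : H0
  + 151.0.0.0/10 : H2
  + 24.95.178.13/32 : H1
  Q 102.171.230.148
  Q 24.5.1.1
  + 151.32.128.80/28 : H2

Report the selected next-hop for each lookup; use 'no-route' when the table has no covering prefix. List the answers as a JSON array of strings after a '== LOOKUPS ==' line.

Trace:
  + 24.80.0.0/12 (H4) depth=12
  + 24.0.0.0/8 (H2) depth=8
  - 24.0.0.0/8 clear@8
  + 24.95.178.12/30 (H4) depth=30
  Q 13.194.15.136: descend 000 ; hops seen [∅] ; pick no-route
  Q 24.95.178.12: descend 000110000101111110110010000011 ; hops seen [H4,H4] ; pick H4
  + 24.95.0.0/16 (H3) depth=16
  + 151.32.128.87/32 (H2) depth=32
  + 24.0.0.0/6 (H5) depth=6
  - 24.95.178.12/30 clear@30
  Q 24.0.0.4: descend 000110000 ; hops seen [H5] ; pick H5
  + 24.0.0.0/8 (H3) depth=8
  Q 24.0.0.1: descend 000110000 ; hops seen [H5,H3] ; pick H3
  - 24.80.0.0/12 clear@12
  + 24.80.0.0/12 (H3) depth=12
  + 151.32.0.0/16 (H2) depth=16
  Q 24.84.159.243: descend 000110000101 ; hops seen [H5,H3,H3] ; pick H3
  + 24.95.0.0/16 (H0) depth=16
  + 151.0.0.0/10 (H2) depth=10
  + 24.95.178.13/32 (H1) depth=32
  Q 102.171.230.148: descend 0 ; hops seen [∅] ; pick no-route
  Q 24.5.1.1: descend 000110000 ; hops seen [H5,H3] ; pick H3
  + 151.32.128.80/28 (H2) depth=28

== LOOKUPS ==
["no-route","H4","H5","H3","H3","no-route","H3"]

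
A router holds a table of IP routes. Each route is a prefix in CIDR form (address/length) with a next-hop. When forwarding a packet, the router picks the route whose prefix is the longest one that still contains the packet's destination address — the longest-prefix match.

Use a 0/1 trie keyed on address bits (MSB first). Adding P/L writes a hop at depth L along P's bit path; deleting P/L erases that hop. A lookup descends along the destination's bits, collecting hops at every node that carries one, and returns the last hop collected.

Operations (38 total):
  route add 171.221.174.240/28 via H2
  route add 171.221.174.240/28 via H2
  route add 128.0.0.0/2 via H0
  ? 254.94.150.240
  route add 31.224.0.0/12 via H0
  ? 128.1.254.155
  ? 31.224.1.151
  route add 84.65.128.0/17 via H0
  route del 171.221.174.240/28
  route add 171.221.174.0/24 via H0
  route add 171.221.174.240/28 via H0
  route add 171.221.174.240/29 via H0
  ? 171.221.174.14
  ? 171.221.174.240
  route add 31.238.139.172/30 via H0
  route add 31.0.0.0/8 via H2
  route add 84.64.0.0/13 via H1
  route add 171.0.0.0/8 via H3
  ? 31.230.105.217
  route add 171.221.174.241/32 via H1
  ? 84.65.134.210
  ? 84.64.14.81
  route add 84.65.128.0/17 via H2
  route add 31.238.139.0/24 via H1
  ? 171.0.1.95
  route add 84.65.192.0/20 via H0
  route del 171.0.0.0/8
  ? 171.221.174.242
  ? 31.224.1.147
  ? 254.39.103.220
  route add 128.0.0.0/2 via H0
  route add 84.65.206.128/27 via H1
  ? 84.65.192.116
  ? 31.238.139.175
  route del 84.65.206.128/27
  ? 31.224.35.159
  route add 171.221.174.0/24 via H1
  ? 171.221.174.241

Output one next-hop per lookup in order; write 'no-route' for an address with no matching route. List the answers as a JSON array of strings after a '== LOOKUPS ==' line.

Apply in order:
  add 171.221.174.240/28 -> H2 at depth 28
  add 171.221.174.240/28 -> H2 at depth 28
  add 128.0.0.0/2 -> H0 at depth 2
  Q 254.94.150.240: descend 1 ; hops seen [∅] ; pick no-route
  add 31.224.0.0/12 -> H0 at depth 12
  Q 128.1.254.155: descend 10 ; hops seen [H0] ; pick H0
  Q 31.224.1.151: descend 000111111110 ; hops seen [H0] ; pick H0
  add 84.65.128.0/17 -> H0 at depth 17
  del 171.221.174.240/28 (clear depth 28)
  add 171.221.174.0/24 -> H0 at depth 24
  add 171.221.174.240/28 -> H0 at depth 28
  add 171.221.174.240/29 -> H0 at depth 29
  Q 171.221.174.14: descend 101010111101110110101110 ; hops seen [H0,H0] ; pick H0
  Q 171.221.174.240: descend 10101011110111011010111011110 ; hops seen [H0,H0,H0,H0] ; pick H0
  add 31.238.139.172/30 -> H0 at depth 30
  add 31.0.0.0/8 -> H2 at depth 8
  add 84.64.0.0/13 -> H1 at depth 13
  add 171.0.0.0/8 -> H3 at depth 8
  Q 31.230.105.217: descend 000111111110 ; hops seen [H2,H0] ; pick H0
  add 171.221.174.241/32 -> H1 at depth 32
  Q 84.65.134.210: descend 01010100010000011 ; hops seen [H1,H0] ; pick H0
  Q 84.64.14.81: descend 010101000100000 ; hops seen [H1] ; pick H1
  add 84.65.128.0/17 -> H2 at depth 17
  add 31.238.139.0/24 -> H1 at depth 24
  Q 171.0.1.95: descend 10101011 ; hops seen [H0,H3] ; pick H3
  add 84.65.192.0/20 -> H0 at depth 20
  del 171.0.0.0/8 (clear depth 8)
  Q 171.221.174.242: descend 101010111101110110101110111100 ; hops seen [H0,H0,H0,H0] ; pick H0
  Q 31.224.1.147: descend 000111111110 ; hops seen [H2,H0] ; pick H0
  Q 254.39.103.220: descend 1 ; hops seen [∅] ; pick no-route
  add 128.0.0.0/2 -> H0 at depth 2
  add 84.65.206.128/27 -> H1 at depth 27
  Q 84.65.192.116: descend 01010100010000011100 ; hops seen [H1,H2,H0] ; pick H0
  Q 31.238.139.175: descend 000111111110111010001011101011 ; hops seen [H2,H0,H1,H0] ; pick H0
  del 84.65.206.128/27 (clear depth 27)
  Q 31.224.35.159: descend 000111111110 ; hops seen [H2,H0] ; pick H0
  add 171.221.174.0/24 -> H1 at depth 24
  Q 171.221.174.241: descend 10101011110111011010111011110001 ; hops seen [H0,H1,H0,H0,H1] ; pick H1

== LOOKUPS ==
["no-route","H0","H0","H0","H0","H0","H0","H1","H3","H0","H0","no-route","H0","H0","H0","H1"]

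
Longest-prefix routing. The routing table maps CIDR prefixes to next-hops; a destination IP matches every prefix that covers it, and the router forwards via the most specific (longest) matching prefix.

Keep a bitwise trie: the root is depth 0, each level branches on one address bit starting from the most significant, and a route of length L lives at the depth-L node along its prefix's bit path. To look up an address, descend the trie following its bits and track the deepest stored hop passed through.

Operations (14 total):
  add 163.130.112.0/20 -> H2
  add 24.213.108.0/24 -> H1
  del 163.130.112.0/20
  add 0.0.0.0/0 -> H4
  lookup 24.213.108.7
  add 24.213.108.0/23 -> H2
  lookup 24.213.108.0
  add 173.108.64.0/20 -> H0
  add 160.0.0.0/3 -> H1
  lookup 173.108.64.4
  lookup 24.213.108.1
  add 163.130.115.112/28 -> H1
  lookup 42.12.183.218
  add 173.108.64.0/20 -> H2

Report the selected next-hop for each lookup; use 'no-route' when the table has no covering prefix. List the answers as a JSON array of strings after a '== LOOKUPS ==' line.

Trace:
  add 163.130.112.0/20 -> H2 at depth 20
  add 24.213.108.0/24 -> H1 at depth 24
  - 163.130.112.0/20 clear@20
  add 0.0.0.0/0 -> H4 at depth 0
  Q 24.213.108.7: descend 000110001101010101101100 ; hops seen [H4,H1] ; pick H1
  add 24.213.108.0/23 -> H2 at depth 23
  Q 24.213.108.0: descend 000110001101010101101100 ; hops seen [H4,H2,H1] ; pick H1
  add 173.108.64.0/20 -> H0 at depth 20
  add 160.0.0.0/3 -> H1 at depth 3
  Q 173.108.64.4: descend 10101101011011000100 ; hops seen [H4,H1,H0] ; pick H0
  Q 24.213.108.1: descend 000110001101010101101100 ; hops seen [H4,H2,H1] ; pick H1
  add 163.130.115.112/28 -> H1 at depth 28
  Q 42.12.183.218: descend 00 ; hops seen [H4] ; pick H4
  add 173.108.64.0/20 -> H2 at depth 20

== LOOKUPS ==
["H1","H1","H0","H1","H4"]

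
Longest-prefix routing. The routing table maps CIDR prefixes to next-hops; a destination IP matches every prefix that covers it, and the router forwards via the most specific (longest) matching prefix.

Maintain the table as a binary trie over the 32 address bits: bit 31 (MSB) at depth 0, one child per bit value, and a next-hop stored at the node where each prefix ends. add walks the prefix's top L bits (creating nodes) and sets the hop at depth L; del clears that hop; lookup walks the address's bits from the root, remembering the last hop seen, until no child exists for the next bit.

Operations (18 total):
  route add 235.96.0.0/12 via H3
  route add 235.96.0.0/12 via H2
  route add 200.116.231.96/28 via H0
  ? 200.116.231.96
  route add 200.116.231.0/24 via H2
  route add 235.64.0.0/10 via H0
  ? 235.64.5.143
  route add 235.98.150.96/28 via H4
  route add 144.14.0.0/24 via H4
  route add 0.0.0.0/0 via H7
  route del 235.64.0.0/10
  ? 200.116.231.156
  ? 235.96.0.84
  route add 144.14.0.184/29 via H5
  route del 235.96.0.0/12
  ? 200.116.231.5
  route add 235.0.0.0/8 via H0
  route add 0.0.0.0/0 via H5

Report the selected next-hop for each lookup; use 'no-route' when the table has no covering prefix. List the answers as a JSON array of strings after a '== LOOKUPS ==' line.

Process each operation:
  add 235.96.0.0/12 -> H3 at depth 12
  add 235.96.0.0/12 -> H2 at depth 12
  add 200.116.231.96/28 -> H0 at depth 28
  lookup 200.116.231.96: bits 1100100001110100111001110110 walk d0:-→d1:-→d2:-→d3:-→d4:-→d5:-→d6:-→d7:-→d8:-→d9:-→d10:-→d11:-→d12:-→d13:-→d14:-→d15:-→d16:-→d17:-→d18:-→d19:-→d20:-→d21:-→d22:-→d23:-→d24:-→d25:-→d26:-→d27:-→d28:H0 -> H0
  add 200.116.231.0/24 -> H2 at depth 24
  add 235.64.0.0/10 -> H0 at depth 10
  lookup 235.64.5.143: bits 1110101101 walk d0:-→d1:-→d2:-→d3:-→d4:-→d5:-→d6:-→d7:-→d8:-→d9:-→d10:H0 -> H0
  add 235.98.150.96/28 -> H4 at depth 28
  add 144.14.0.0/24 -> H4 at depth 24
  add 0.0.0.0/0 -> H7 at depth 0
  - 235.64.0.0/10 clear@10
  lookup 200.116.231.156: bits 110010000111010011100111 walk d0:H7→d1:-→d2:-→d3:-→d4:-→d5:-→d6:-→d7:-→d8:-→d9:-→d10:-→d11:-→d12:-→d13:-→d14:-→d15:-→d16:-→d17:-→d18:-→d19:-→d20:-→d21:-→d22:-→d23:-→d24:H2 -> H2
  lookup 235.96.0.84: bits 11101011011000 walk d0:H7→d1:-→d2:-→d3:-→d4:-→d5:-→d6:-→d7:-→d8:-→d9:-→d10:-→d11:-→d12:H2→d13:-→d14:- -> H2
  add 144.14.0.184/29 -> H5 at depth 29
  - 235.96.0.0/12 clear@12
  lookup 200.116.231.5: bits 1100100001110100111001110 walk d0:H7→d1:-→d2:-→d3:-→d4:-→d5:-→d6:-→d7:-→d8:-→d9:-→d10:-→d11:-→d12:-→d13:-→d14:-→d15:-→d16:-→d17:-→d18:-→d19:-→d20:-→d21:-→d22:-→d23:-→d24:H2→d25:- -> H2
  add 235.0.0.0/8 -> H0 at depth 8
  add 0.0.0.0/0 -> H5 at depth 0

== LOOKUPS ==
["H0","H0","H2","H2","H2"]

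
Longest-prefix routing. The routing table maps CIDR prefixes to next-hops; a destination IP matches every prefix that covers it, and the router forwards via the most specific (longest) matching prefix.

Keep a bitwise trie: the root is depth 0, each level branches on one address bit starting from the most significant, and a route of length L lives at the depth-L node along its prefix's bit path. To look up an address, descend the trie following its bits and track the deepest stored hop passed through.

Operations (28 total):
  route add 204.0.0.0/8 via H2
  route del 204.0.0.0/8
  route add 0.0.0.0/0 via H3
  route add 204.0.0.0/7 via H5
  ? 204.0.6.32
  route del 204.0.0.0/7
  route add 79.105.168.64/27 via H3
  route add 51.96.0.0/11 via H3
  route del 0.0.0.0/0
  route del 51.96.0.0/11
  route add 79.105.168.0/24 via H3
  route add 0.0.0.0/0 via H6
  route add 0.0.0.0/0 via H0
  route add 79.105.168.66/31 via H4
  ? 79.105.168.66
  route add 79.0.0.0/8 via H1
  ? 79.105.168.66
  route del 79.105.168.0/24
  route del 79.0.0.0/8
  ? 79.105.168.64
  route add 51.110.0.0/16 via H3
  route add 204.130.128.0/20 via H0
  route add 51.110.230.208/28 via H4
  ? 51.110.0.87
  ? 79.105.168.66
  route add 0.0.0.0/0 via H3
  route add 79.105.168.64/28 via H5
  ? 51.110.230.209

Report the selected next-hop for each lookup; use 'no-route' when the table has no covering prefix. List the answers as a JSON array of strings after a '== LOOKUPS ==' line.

Apply in order:
  + 204.0.0.0/8 (H2) depth=8
  - 204.0.0.0/8 clear@8
  + 0.0.0.0/0 (H3) depth=0
  + 204.0.0.0/7 (H5) depth=7
  lookup 204.0.6.32: bits 11001100 walk d0:H3→d1:-→d2:-→d3:-→d4:-→d5:-→d6:-→d7:H5→d8:- -> H5
  - 204.0.0.0/7 clear@7
  + 79.105.168.64/27 (H3) depth=27
  + 51.96.0.0/11 (H3) depth=11
  - 0.0.0.0/0 clear@0
  - 51.96.0.0/11 clear@11
  + 79.105.168.0/24 (H3) depth=24
  + 0.0.0.0/0 (H6) depth=0
  + 0.0.0.0/0 (H0) depth=0
  + 79.105.168.66/31 (H4) depth=31
  lookup 79.105.168.66: bits 0100111101101001101010000100001 walk d0:H0→d1:-→d2:-→d3:-→d4:-→d5:-→d6:-→d7:-→d8:-→d9:-→d10:-→d11:-→d12:-→d13:-→d14:-→d15:-→d16:-→d17:-→d18:-→d19:-→d20:-→d21:-→d22:-→d23:-→d24:H3→d25:-→d26:-→d27:H3→d28:-→d29:-→d30:-→d31:H4 -> H4
  + 79.0.0.0/8 (H1) depth=8
  lookup 79.105.168.66: bits 0100111101101001101010000100001 walk d0:H0→d1:-→d2:-→d3:-→d4:-→d5:-→d6:-→d7:-→d8:H1→d9:-→d10:-→d11:-→d12:-→d13:-→d14:-→d15:-→d16:-→d17:-→d18:-→d19:-→d20:-→d21:-→d22:-→d23:-→d24:H3→d25:-→d26:-→d27:H3→d28:-→d29:-→d30:-→d31:H4 -> H4
  - 79.105.168.0/24 clear@24
  - 79.0.0.0/8 clear@8
  lookup 79.105.168.64: bits 010011110110100110101000010000 walk d0:H0→d1:-→d2:-→d3:-→d4:-→d5:-→d6:-→d7:-→d8:-→d9:-→d10:-→d11:-→d12:-→d13:-→d14:-→d15:-→d16:-→d17:-→d18:-→d19:-→d20:-→d21:-→d22:-→d23:-→d24:-→d25:-→d26:-→d27:H3→d28:-→d29:-→d30:- -> H3
  + 51.110.0.0/16 (H3) depth=16
  + 204.130.128.0/20 (H0) depth=20
  + 51.110.230.208/28 (H4) depth=28
  lookup 51.110.0.87: bits 0011001101101110 walk d0:H0→d1:-→d2:-→d3:-→d4:-→d5:-→d6:-→d7:-→d8:-→d9:-→d10:-→d11:-→d12:-→d13:-→d14:-→d15:-→d16:H3 -> H3
  lookup 79.105.168.66: bits 0100111101101001101010000100001 walk d0:H0→d1:-→d2:-→d3:-→d4:-→d5:-→d6:-→d7:-→d8:-→d9:-→d10:-→d11:-→d12:-→d13:-→d14:-→d15:-→d16:-→d17:-→d18:-→d19:-→d20:-→d21:-→d22:-→d23:-→d24:-→d25:-→d26:-→d27:H3→d28:-→d29:-→d30:-→d31:H4 -> H4
  + 0.0.0.0/0 (H3) depth=0
  + 79.105.168.64/28 (H5) depth=28
  lookup 51.110.230.209: bits 0011001101101110111001101101 walk d0:H3→d1:-→d2:-→d3:-→d4:-→d5:-→d6:-→d7:-→d8:-→d9:-→d10:-→d11:-→d12:-→d13:-→d14:-→d15:-→d16:H3→d17:-→d18:-→d19:-→d20:-→d21:-→d22:-→d23:-→d24:-→d25:-→d26:-→d27:-→d28:H4 -> H4

== LOOKUPS ==
["H5","H4","H4","H3","H3","H4","H4"]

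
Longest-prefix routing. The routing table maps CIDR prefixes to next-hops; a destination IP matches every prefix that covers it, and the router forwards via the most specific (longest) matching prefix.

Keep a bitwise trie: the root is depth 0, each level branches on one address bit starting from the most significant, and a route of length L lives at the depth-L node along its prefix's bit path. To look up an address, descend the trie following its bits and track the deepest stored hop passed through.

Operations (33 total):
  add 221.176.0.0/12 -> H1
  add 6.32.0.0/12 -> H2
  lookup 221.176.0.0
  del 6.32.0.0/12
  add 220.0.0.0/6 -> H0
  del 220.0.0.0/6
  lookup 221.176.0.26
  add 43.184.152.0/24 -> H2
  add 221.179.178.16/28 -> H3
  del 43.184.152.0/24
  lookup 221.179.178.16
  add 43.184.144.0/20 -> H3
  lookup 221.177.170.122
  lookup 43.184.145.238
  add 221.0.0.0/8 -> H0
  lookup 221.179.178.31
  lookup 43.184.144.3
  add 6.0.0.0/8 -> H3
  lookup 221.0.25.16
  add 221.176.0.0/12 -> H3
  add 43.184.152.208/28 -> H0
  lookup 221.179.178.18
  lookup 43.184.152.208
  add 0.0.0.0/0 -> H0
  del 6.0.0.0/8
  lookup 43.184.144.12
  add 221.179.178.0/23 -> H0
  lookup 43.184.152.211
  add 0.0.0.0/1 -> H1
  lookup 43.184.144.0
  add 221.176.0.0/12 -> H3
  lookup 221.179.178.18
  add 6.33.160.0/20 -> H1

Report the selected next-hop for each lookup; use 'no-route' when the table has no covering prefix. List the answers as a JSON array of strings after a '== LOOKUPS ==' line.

Process each operation:
  add 221.176.0.0/12 -> H1 at depth 12
  add 6.32.0.0/12 -> H2 at depth 12
  Q 221.176.0.0: descend 110111011011 ; hops seen [H1] ; pick H1
  del 6.32.0.0/12 (clear depth 12)
  add 220.0.0.0/6 -> H0 at depth 6
  del 220.0.0.0/6 (clear depth 6)
  Q 221.176.0.26: descend 110111011011 ; hops seen [H1] ; pick H1
  add 43.184.152.0/24 -> H2 at depth 24
  add 221.179.178.16/28 -> H3 at depth 28
  del 43.184.152.0/24 (clear depth 24)
  Q 221.179.178.16: descend 1101110110110011101100100001 ; hops seen [H1,H3] ; pick H3
  add 43.184.144.0/20 -> H3 at depth 20
  Q 221.177.170.122: descend 11011101101100 ; hops seen [H1] ; pick H1
  Q 43.184.145.238: descend 00101011101110001001 ; hops seen [H3] ; pick H3
  add 221.0.0.0/8 -> H0 at depth 8
  Q 221.179.178.31: descend 1101110110110011101100100001 ; hops seen [H0,H1,H3] ; pick H3
  Q 43.184.144.3: descend 00101011101110001001 ; hops seen [H3] ; pick H3
  add 6.0.0.0/8 -> H3 at depth 8
  Q 221.0.25.16: descend 11011101 ; hops seen [H0] ; pick H0
  add 221.176.0.0/12 -> H3 at depth 12
  add 43.184.152.208/28 -> H0 at depth 28
  Q 221.179.178.18: descend 1101110110110011101100100001 ; hops seen [H0,H3,H3] ; pick H3
  Q 43.184.152.208: descend 0010101110111000100110001101 ; hops seen [H3,H0] ; pick H0
  add 0.0.0.0/0 -> H0 at depth 0
  del 6.0.0.0/8 (clear depth 8)
  Q 43.184.144.12: descend 00101011101110001001 ; hops seen [H0,H3] ; pick H3
  add 221.179.178.0/23 -> H0 at depth 23
  Q 43.184.152.211: descend 0010101110111000100110001101 ; hops seen [H0,H3,H0] ; pick H0
  add 0.0.0.0/1 -> H1 at depth 1
  Q 43.184.144.0: descend 00101011101110001001 ; hops seen [H0,H1,H3] ; pick H3
  add 221.176.0.0/12 -> H3 at depth 12
  Q 221.179.178.18: descend 1101110110110011101100100001 ; hops seen [H0,H0,H3,H0,H3] ; pick H3
  add 6.33.160.0/20 -> H1 at depth 20

== LOOKUPS ==
["H1","H1","H3","H1","H3","H3","H3","H0","H3","H0","H3","H0","H3","H3"]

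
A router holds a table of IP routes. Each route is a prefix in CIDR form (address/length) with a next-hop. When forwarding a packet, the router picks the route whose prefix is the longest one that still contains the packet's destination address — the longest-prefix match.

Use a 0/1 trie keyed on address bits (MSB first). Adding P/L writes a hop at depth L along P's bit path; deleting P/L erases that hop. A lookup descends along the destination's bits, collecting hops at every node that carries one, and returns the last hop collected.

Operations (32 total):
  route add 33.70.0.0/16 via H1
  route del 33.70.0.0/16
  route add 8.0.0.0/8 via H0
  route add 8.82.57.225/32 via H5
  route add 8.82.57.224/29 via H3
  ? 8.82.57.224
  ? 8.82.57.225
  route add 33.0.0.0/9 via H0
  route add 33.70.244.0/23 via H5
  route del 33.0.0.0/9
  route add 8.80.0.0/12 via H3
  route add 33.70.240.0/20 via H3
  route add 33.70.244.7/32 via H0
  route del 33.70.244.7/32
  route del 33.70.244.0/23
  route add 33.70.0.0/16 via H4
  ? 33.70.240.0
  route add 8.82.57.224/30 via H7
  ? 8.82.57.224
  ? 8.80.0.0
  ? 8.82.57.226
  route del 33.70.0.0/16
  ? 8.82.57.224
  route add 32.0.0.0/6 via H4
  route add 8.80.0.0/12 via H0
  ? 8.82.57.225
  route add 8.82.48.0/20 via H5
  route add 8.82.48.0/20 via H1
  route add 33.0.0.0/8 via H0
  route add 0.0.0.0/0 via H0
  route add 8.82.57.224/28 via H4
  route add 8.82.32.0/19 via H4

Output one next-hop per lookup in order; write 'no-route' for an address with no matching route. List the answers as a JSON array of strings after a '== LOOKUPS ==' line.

Trace:
  add 33.70.0.0/16 -> H1 at depth 16
  del 33.70.0.0/16 (clear depth 16)
  add 8.0.0.0/8 -> H0 at depth 8
  add 8.82.57.225/32 -> H5 at depth 32
  add 8.82.57.224/29 -> H3 at depth 29
  ? 8.82.57.224  path d0:-→d1:-→d2:-→d3:-→d4:-→d5:-→d6:-→d7:-→d8:H0→d9:-→d10:-→d11:-→d12:-→d13:-→d14:-→d15:-→d16:-→d17:-→d18:-→d19:-→d20:-→d21:-→d22:-→d23:-→d24:-→d25:-→d26:-→d27:-→d28:-→d29:H3→d30:-→d31:-  best=H3
  ? 8.82.57.225  path d0:-→d1:-→d2:-→d3:-→d4:-→d5:-→d6:-→d7:-→d8:H0→d9:-→d10:-→d11:-→d12:-→d13:-→d14:-→d15:-→d16:-→d17:-→d18:-→d19:-→d20:-→d21:-→d22:-→d23:-→d24:-→d25:-→d26:-→d27:-→d28:-→d29:H3→d30:-→d31:-→d32:H5  best=H5
  add 33.0.0.0/9 -> H0 at depth 9
  add 33.70.244.0/23 -> H5 at depth 23
  del 33.0.0.0/9 (clear depth 9)
  add 8.80.0.0/12 -> H3 at depth 12
  add 33.70.240.0/20 -> H3 at depth 20
  add 33.70.244.7/32 -> H0 at depth 32
  del 33.70.244.7/32 (clear depth 32)
  del 33.70.244.0/23 (clear depth 23)
  add 33.70.0.0/16 -> H4 at depth 16
  ? 33.70.240.0  path d0:-→d1:-→d2:-→d3:-→d4:-→d5:-→d6:-→d7:-→d8:-→d9:-→d10:-→d11:-→d12:-→d13:-→d14:-→d15:-→d16:H4→d17:-→d18:-→d19:-→d20:H3→d21:-  best=H3
  add 8.82.57.224/30 -> H7 at depth 30
  ? 8.82.57.224  path d0:-→d1:-→d2:-→d3:-→d4:-→d5:-→d6:-→d7:-→d8:H0→d9:-→d10:-→d11:-→d12:H3→d13:-→d14:-→d15:-→d16:-→d17:-→d18:-→d19:-→d20:-→d21:-→d22:-→d23:-→d24:-→d25:-→d26:-→d27:-→d28:-→d29:H3→d30:H7→d31:-  best=H7
  ? 8.80.0.0  path d0:-→d1:-→d2:-→d3:-→d4:-→d5:-→d6:-→d7:-→d8:H0→d9:-→d10:-→d11:-→d12:H3→d13:-→d14:-  best=H3
  ? 8.82.57.226  path d0:-→d1:-→d2:-→d3:-→d4:-→d5:-→d6:-→d7:-→d8:H0→d9:-→d10:-→d11:-→d12:H3→d13:-→d14:-→d15:-→d16:-→d17:-→d18:-→d19:-→d20:-→d21:-→d22:-→d23:-→d24:-→d25:-→d26:-→d27:-→d28:-→d29:H3→d30:H7  best=H7
  del 33.70.0.0/16 (clear depth 16)
  ? 8.82.57.224  path d0:-→d1:-→d2:-→d3:-→d4:-→d5:-→d6:-→d7:-→d8:H0→d9:-→d10:-→d11:-→d12:H3→d13:-→d14:-→d15:-→d16:-→d17:-→d18:-→d19:-→d20:-→d21:-→d22:-→d23:-→d24:-→d25:-→d26:-→d27:-→d28:-→d29:H3→d30:H7→d31:-  best=H7
  add 32.0.0.0/6 -> H4 at depth 6
  add 8.80.0.0/12 -> H0 at depth 12
  ? 8.82.57.225  path d0:-→d1:-→d2:-→d3:-→d4:-→d5:-→d6:-→d7:-→d8:H0→d9:-→d10:-→d11:-→d12:H0→d13:-→d14:-→d15:-→d16:-→d17:-→d18:-→d19:-→d20:-→d21:-→d22:-→d23:-→d24:-→d25:-→d26:-→d27:-→d28:-→d29:H3→d30:H7→d31:-→d32:H5  best=H5
  add 8.82.48.0/20 -> H5 at depth 20
  add 8.82.48.0/20 -> H1 at depth 20
  add 33.0.0.0/8 -> H0 at depth 8
  add 0.0.0.0/0 -> H0 at depth 0
  add 8.82.57.224/28 -> H4 at depth 28
  add 8.82.32.0/19 -> H4 at depth 19

== LOOKUPS ==
["H3","H5","H3","H7","H3","H7","H7","H5"]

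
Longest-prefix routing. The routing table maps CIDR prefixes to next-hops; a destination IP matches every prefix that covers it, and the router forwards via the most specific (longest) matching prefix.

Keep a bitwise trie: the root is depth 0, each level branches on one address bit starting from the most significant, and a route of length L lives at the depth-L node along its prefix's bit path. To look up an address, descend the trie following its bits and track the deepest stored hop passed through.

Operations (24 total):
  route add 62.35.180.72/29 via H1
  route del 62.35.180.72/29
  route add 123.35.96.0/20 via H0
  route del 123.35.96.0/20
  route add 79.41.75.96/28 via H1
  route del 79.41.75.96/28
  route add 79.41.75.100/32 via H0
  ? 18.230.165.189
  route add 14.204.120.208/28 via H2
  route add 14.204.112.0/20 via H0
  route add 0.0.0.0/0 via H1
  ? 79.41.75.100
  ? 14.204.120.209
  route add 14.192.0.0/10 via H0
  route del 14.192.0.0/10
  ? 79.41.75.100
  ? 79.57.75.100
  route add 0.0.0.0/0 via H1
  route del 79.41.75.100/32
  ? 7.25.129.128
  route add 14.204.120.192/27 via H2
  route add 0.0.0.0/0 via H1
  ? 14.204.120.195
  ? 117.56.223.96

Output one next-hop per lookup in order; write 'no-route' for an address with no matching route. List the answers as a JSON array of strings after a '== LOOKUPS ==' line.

Process each operation:
  add 62.35.180.72/29 -> H1 at depth 29
  - 62.35.180.72/29 clear@29
  add 123.35.96.0/20 -> H0 at depth 20
  - 123.35.96.0/20 clear@20
  add 79.41.75.96/28 -> H1 at depth 28
  - 79.41.75.96/28 clear@28
  add 79.41.75.100/32 -> H0 at depth 32
  lookup 18.230.165.189: bits 00 walk d0:-→d1:-→d2:- -> no-route
  add 14.204.120.208/28 -> H2 at depth 28
  add 14.204.112.0/20 -> H0 at depth 20
  add 0.0.0.0/0 -> H1 at depth 0
  lookup 79.41.75.100: bits 01001111001010010100101101100100 walk d0:H1→d1:-→d2:-→d3:-→d4:-→d5:-→d6:-→d7:-→d8:-→d9:-→d10:-→d11:-→d12:-→d13:-→d14:-→d15:-→d16:-→d17:-→d18:-→d19:-→d20:-→d21:-→d22:-→d23:-→d24:-→d25:-→d26:-→d27:-→d28:-→d29:-→d30:-→d31:-→d32:H0 -> H0
  lookup 14.204.120.209: bits 0000111011001100011110001101 walk d0:H1→d1:-→d2:-→d3:-→d4:-→d5:-→d6:-→d7:-→d8:-→d9:-→d10:-→d11:-→d12:-→d13:-→d14:-→d15:-→d16:-→d17:-→d18:-→d19:-→d20:H0→d21:-→d22:-→d23:-→d24:-→d25:-→d26:-→d27:-→d28:H2 -> H2
  add 14.192.0.0/10 -> H0 at depth 10
  - 14.192.0.0/10 clear@10
  lookup 79.41.75.100: bits 01001111001010010100101101100100 walk d0:H1→d1:-→d2:-→d3:-→d4:-→d5:-→d6:-→d7:-→d8:-→d9:-→d10:-→d11:-→d12:-→d13:-→d14:-→d15:-→d16:-→d17:-→d18:-→d19:-→d20:-→d21:-→d22:-→d23:-→d24:-→d25:-→d26:-→d27:-→d28:-→d29:-→d30:-→d31:-→d32:H0 -> H0
  lookup 79.57.75.100: bits 01001111001 walk d0:H1→d1:-→d2:-→d3:-→d4:-→d5:-→d6:-→d7:-→d8:-→d9:-→d10:-→d11:- -> H1
  add 0.0.0.0/0 -> H1 at depth 0
  - 79.41.75.100/32 clear@32
  lookup 7.25.129.128: bits 0000 walk d0:H1→d1:-→d2:-→d3:-→d4:- -> H1
  add 14.204.120.192/27 -> H2 at depth 27
  add 0.0.0.0/0 -> H1 at depth 0
  lookup 14.204.120.195: bits 000011101100110001111000110 walk d0:H1→d1:-→d2:-→d3:-→d4:-→d5:-→d6:-→d7:-→d8:-→d9:-→d10:-→d11:-→d12:-→d13:-→d14:-→d15:-→d16:-→d17:-→d18:-→d19:-→d20:H0→d21:-→d22:-→d23:-→d24:-→d25:-→d26:-→d27:H2 -> H2
  lookup 117.56.223.96: bits 0111 walk d0:H1→d1:-→d2:-→d3:-→d4:- -> H1

== LOOKUPS ==
["no-route","H0","H2","H0","H1","H1","H2","H1"]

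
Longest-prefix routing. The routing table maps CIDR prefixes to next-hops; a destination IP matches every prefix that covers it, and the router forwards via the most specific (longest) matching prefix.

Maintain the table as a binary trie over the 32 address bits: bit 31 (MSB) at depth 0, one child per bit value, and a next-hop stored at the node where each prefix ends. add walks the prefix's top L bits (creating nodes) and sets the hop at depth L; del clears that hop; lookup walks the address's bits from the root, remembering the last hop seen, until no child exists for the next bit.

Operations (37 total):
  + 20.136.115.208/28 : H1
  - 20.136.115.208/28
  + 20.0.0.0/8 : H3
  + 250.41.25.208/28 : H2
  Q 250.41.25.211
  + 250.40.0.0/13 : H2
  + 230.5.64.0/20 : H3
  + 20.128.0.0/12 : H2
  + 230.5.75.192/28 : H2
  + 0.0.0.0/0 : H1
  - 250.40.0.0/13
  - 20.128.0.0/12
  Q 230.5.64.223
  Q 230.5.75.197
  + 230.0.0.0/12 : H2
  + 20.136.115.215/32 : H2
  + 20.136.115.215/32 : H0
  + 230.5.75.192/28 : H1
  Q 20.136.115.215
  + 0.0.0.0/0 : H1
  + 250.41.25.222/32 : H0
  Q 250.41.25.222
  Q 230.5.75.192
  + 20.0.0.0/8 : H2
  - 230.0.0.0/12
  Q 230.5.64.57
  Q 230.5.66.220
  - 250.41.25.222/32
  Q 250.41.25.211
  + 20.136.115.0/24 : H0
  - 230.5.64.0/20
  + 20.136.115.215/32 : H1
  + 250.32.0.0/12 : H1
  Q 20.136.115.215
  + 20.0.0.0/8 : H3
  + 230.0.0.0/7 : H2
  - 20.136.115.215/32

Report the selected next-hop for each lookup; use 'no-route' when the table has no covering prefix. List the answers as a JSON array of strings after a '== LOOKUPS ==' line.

Trace:
  + 20.136.115.208/28 (H1) depth=28
  del 20.136.115.208/28 (clear depth 28)
  + 20.0.0.0/8 (H3) depth=8
  + 250.41.25.208/28 (H2) depth=28
  Q 250.41.25.211: descend 1111101000101001000110011101 ; hops seen [H2] ; pick H2
  + 250.40.0.0/13 (H2) depth=13
  + 230.5.64.0/20 (H3) depth=20
  + 20.128.0.0/12 (H2) depth=12
  + 230.5.75.192/28 (H2) depth=28
  + 0.0.0.0/0 (H1) depth=0
  del 250.40.0.0/13 (clear depth 13)
  del 20.128.0.0/12 (clear depth 12)
  Q 230.5.64.223: descend 11100110000001010100 ; hops seen [H1,H3] ; pick H3
  Q 230.5.75.197: descend 1110011000000101010010111100 ; hops seen [H1,H3,H2] ; pick H2
  + 230.0.0.0/12 (H2) depth=12
  + 20.136.115.215/32 (H2) depth=32
  + 20.136.115.215/32 (H0) depth=32
  + 230.5.75.192/28 (H1) depth=28
  Q 20.136.115.215: descend 00010100100010000111001111010111 ; hops seen [H1,H3,H0] ; pick H0
  + 0.0.0.0/0 (H1) depth=0
  + 250.41.25.222/32 (H0) depth=32
  Q 250.41.25.222: descend 11111010001010010001100111011110 ; hops seen [H1,H2,H0] ; pick H0
  Q 230.5.75.192: descend 1110011000000101010010111100 ; hops seen [H1,H2,H3,H1] ; pick H1
  + 20.0.0.0/8 (H2) depth=8
  del 230.0.0.0/12 (clear depth 12)
  Q 230.5.64.57: descend 11100110000001010100 ; hops seen [H1,H3] ; pick H3
  Q 230.5.66.220: descend 11100110000001010100 ; hops seen [H1,H3] ; pick H3
  del 250.41.25.222/32 (clear depth 32)
  Q 250.41.25.211: descend 1111101000101001000110011101 ; hops seen [H1,H2] ; pick H2
  + 20.136.115.0/24 (H0) depth=24
  del 230.5.64.0/20 (clear depth 20)
  + 20.136.115.215/32 (H1) depth=32
  + 250.32.0.0/12 (H1) depth=12
  Q 20.136.115.215: descend 00010100100010000111001111010111 ; hops seen [H1,H2,H0,H1] ; pick H1
  + 20.0.0.0/8 (H3) depth=8
  + 230.0.0.0/7 (H2) depth=7
  del 20.136.115.215/32 (clear depth 32)

== LOOKUPS ==
["H2","H3","H2","H0","H0","H1","H3","H3","H2","H1"]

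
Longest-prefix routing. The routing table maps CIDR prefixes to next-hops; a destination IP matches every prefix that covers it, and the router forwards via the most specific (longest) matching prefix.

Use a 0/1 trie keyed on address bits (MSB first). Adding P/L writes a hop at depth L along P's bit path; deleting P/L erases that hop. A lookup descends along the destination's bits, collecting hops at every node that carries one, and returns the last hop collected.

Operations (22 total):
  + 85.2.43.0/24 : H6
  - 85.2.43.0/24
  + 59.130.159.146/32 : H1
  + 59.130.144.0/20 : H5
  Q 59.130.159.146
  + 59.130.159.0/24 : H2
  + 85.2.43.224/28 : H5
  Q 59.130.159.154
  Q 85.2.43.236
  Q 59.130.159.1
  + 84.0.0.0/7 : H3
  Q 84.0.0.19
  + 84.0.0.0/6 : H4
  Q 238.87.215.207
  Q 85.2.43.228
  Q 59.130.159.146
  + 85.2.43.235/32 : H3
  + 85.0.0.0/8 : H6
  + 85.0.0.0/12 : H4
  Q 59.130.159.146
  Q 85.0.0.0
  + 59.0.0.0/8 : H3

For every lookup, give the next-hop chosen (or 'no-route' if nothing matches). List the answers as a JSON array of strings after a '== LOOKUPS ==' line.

Process each operation:
  + 85.2.43.0/24 (H6) depth=24
  - 85.2.43.0/24 clear@24
  + 59.130.159.146/32 (H1) depth=32
  + 59.130.144.0/20 (H5) depth=20
  lookup 59.130.159.146: bits 00111011100000101001111110010010 walk d0:-→d1:-→d2:-→d3:-→d4:-→d5:-→d6:-→d7:-→d8:-→d9:-→d10:-→d11:-→d12:-→d13:-→d14:-→d15:-→d16:-→d17:-→d18:-→d19:-→d20:H5→d21:-→d22:-→d23:-→d24:-→d25:-→d26:-→d27:-→d28:-→d29:-→d30:-→d31:-→d32:H1 -> H1
  + 59.130.159.0/24 (H2) depth=24
  + 85.2.43.224/28 (H5) depth=28
  lookup 59.130.159.154: bits 0011101110000010100111111001 walk d0:-→d1:-→d2:-→d3:-→d4:-→d5:-→d6:-→d7:-→d8:-→d9:-→d10:-→d11:-→d12:-→d13:-→d14:-→d15:-→d16:-→d17:-→d18:-→d19:-→d20:H5→d21:-→d22:-→d23:-→d24:H2→d25:-→d26:-→d27:-→d28:- -> H2
  lookup 85.2.43.236: bits 0101010100000010001010111110 walk d0:-→d1:-→d2:-→d3:-→d4:-→d5:-→d6:-→d7:-→d8:-→d9:-→d10:-→d11:-→d12:-→d13:-→d14:-→d15:-→d16:-→d17:-→d18:-→d19:-→d20:-→d21:-→d22:-→d23:-→d24:-→d25:-→d26:-→d27:-→d28:H5 -> H5
  lookup 59.130.159.1: bits 001110111000001010011111 walk d0:-→d1:-→d2:-→d3:-→d4:-→d5:-→d6:-→d7:-→d8:-→d9:-→d10:-→d11:-→d12:-→d13:-→d14:-→d15:-→d16:-→d17:-→d18:-→d19:-→d20:H5→d21:-→d22:-→d23:-→d24:H2 -> H2
  + 84.0.0.0/7 (H3) depth=7
  lookup 84.0.0.19: bits 0101010 walk d0:-→d1:-→d2:-→d3:-→d4:-→d5:-→d6:-→d7:H3 -> H3
  + 84.0.0.0/6 (H4) depth=6
  lookup 238.87.215.207: bits ε walk d0:- -> no-route
  lookup 85.2.43.228: bits 0101010100000010001010111110 walk d0:-→d1:-→d2:-→d3:-→d4:-→d5:-→d6:H4→d7:H3→d8:-→d9:-→d10:-→d11:-→d12:-→d13:-→d14:-→d15:-→d16:-→d17:-→d18:-→d19:-→d20:-→d21:-→d22:-→d23:-→d24:-→d25:-→d26:-→d27:-→d28:H5 -> H5
  lookup 59.130.159.146: bits 00111011100000101001111110010010 walk d0:-→d1:-→d2:-→d3:-→d4:-→d5:-→d6:-→d7:-→d8:-→d9:-→d10:-→d11:-→d12:-→d13:-→d14:-→d15:-→d16:-→d17:-→d18:-→d19:-→d20:H5→d21:-→d22:-→d23:-→d24:H2→d25:-→d26:-→d27:-→d28:-→d29:-→d30:-→d31:-→d32:H1 -> H1
  + 85.2.43.235/32 (H3) depth=32
  + 85.0.0.0/8 (H6) depth=8
  + 85.0.0.0/12 (H4) depth=12
  lookup 59.130.159.146: bits 00111011100000101001111110010010 walk d0:-→d1:-→d2:-→d3:-→d4:-→d5:-→d6:-→d7:-→d8:-→d9:-→d10:-→d11:-→d12:-→d13:-→d14:-→d15:-→d16:-→d17:-→d18:-→d19:-→d20:H5→d21:-→d22:-→d23:-→d24:H2→d25:-→d26:-→d27:-→d28:-→d29:-→d30:-→d31:-→d32:H1 -> H1
  lookup 85.0.0.0: bits 01010101000000 walk d0:-→d1:-→d2:-→d3:-→d4:-→d5:-→d6:H4→d7:H3→d8:H6→d9:-→d10:-→d11:-→d12:H4→d13:-→d14:- -> H4
  + 59.0.0.0/8 (H3) depth=8

== LOOKUPS ==
["H1","H2","H5","H2","H3","no-route","H5","H1","H1","H4"]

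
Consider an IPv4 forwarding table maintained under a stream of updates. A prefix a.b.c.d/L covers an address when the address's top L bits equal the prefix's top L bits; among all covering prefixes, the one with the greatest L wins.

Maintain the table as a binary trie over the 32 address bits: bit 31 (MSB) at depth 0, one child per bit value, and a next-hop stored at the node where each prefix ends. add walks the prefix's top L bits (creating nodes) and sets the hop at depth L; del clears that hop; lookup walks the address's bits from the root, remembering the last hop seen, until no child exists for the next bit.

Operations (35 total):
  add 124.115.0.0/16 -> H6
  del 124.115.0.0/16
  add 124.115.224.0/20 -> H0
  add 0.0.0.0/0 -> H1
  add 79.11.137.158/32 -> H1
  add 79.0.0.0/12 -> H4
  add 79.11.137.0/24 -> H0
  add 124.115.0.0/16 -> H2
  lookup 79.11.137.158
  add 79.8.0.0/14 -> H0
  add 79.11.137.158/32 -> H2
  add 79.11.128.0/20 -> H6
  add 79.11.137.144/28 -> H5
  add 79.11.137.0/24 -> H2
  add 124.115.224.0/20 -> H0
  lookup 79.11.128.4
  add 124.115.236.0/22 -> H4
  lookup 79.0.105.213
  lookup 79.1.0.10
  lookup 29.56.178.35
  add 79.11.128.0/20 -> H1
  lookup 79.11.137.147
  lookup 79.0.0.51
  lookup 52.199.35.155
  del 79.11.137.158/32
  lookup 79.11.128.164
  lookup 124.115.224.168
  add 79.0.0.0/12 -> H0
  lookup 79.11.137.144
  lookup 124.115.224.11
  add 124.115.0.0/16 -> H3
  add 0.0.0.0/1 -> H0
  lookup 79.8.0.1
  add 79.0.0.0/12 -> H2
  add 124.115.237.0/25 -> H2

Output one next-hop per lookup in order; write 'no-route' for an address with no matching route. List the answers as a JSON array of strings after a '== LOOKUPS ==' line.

Process each operation:
  + 124.115.0.0/16 (H6) depth=16
  del 124.115.0.0/16 (clear depth 16)
  + 124.115.224.0/20 (H0) depth=20
  + 0.0.0.0/0 (H1) depth=0
  + 79.11.137.158/32 (H1) depth=32
  + 79.0.0.0/12 (H4) depth=12
  + 79.11.137.0/24 (H0) depth=24
  + 124.115.0.0/16 (H2) depth=16
  lookup 79.11.137.158: bits 01001111000010111000100110011110 walk d0:H1→d1:-→d2:-→d3:-→d4:-→d5:-→d6:-→d7:-→d8:-→d9:-→d10:-→d11:-→d12:H4→d13:-→d14:-→d15:-→d16:-→d17:-→d18:-→d19:-→d20:-→d21:-→d22:-→d23:-→d24:H0→d25:-→d26:-→d27:-→d28:-→d29:-→d30:-→d31:-→d32:H1 -> H1
  + 79.8.0.0/14 (H0) depth=14
  + 79.11.137.158/32 (H2) depth=32
  + 79.11.128.0/20 (H6) depth=20
  + 79.11.137.144/28 (H5) depth=28
  + 79.11.137.0/24 (H2) depth=24
  + 124.115.224.0/20 (H0) depth=20
  lookup 79.11.128.4: bits 01001111000010111000 walk d0:H1→d1:-→d2:-→d3:-→d4:-→d5:-→d6:-→d7:-→d8:-→d9:-→d10:-→d11:-→d12:H4→d13:-→d14:H0→d15:-→d16:-→d17:-→d18:-→d19:-→d20:H6 -> H6
  + 124.115.236.0/22 (H4) depth=22
  lookup 79.0.105.213: bits 010011110000 walk d0:H1→d1:-→d2:-→d3:-→d4:-→d5:-→d6:-→d7:-→d8:-→d9:-→d10:-→d11:-→d12:H4 -> H4
  lookup 79.1.0.10: bits 010011110000 walk d0:H1→d1:-→d2:-→d3:-→d4:-→d5:-→d6:-→d7:-→d8:-→d9:-→d10:-→d11:-→d12:H4 -> H4
  lookup 29.56.178.35: bits 0 walk d0:H1→d1:- -> H1
  + 79.11.128.0/20 (H1) depth=20
  lookup 79.11.137.147: bits 0100111100001011100010011001 walk d0:H1→d1:-→d2:-→d3:-→d4:-→d5:-→d6:-→d7:-→d8:-→d9:-→d10:-→d11:-→d12:H4→d13:-→d14:H0→d15:-→d16:-→d17:-→d18:-→d19:-→d20:H1→d21:-→d22:-→d23:-→d24:H2→d25:-→d26:-→d27:-→d28:H5 -> H5
  lookup 79.0.0.51: bits 010011110000 walk d0:H1→d1:-→d2:-→d3:-→d4:-→d5:-→d6:-→d7:-→d8:-→d9:-→d10:-→d11:-→d12:H4 -> H4
  lookup 52.199.35.155: bits 0 walk d0:H1→d1:- -> H1
  del 79.11.137.158/32 (clear depth 32)
  lookup 79.11.128.164: bits 01001111000010111000 walk d0:H1→d1:-→d2:-→d3:-→d4:-→d5:-→d6:-→d7:-→d8:-→d9:-→d10:-→d11:-→d12:H4→d13:-→d14:H0→d15:-→d16:-→d17:-→d18:-→d19:-→d20:H1 -> H1
  lookup 124.115.224.168: bits 01111100011100111110 walk d0:H1→d1:-→d2:-→d3:-→d4:-→d5:-→d6:-→d7:-→d8:-→d9:-→d10:-→d11:-→d12:-→d13:-→d14:-→d15:-→d16:H2→d17:-→d18:-→d19:-→d20:H0 -> H0
  + 79.0.0.0/12 (H0) depth=12
  lookup 79.11.137.144: bits 0100111100001011100010011001 walk d0:H1→d1:-→d2:-→d3:-→d4:-→d5:-→d6:-→d7:-→d8:-→d9:-→d10:-→d11:-→d12:H0→d13:-→d14:H0→d15:-→d16:-→d17:-→d18:-→d19:-→d20:H1→d21:-→d22:-→d23:-→d24:H2→d25:-→d26:-→d27:-→d28:H5 -> H5
  lookup 124.115.224.11: bits 01111100011100111110 walk d0:H1→d1:-→d2:-→d3:-→d4:-→d5:-→d6:-→d7:-→d8:-→d9:-→d10:-→d11:-→d12:-→d13:-→d14:-→d15:-→d16:H2→d17:-→d18:-→d19:-→d20:H0 -> H0
  + 124.115.0.0/16 (H3) depth=16
  + 0.0.0.0/1 (H0) depth=1
  lookup 79.8.0.1: bits 01001111000010 walk d0:H1→d1:H0→d2:-→d3:-→d4:-→d5:-→d6:-→d7:-→d8:-→d9:-→d10:-→d11:-→d12:H0→d13:-→d14:H0 -> H0
  + 79.0.0.0/12 (H2) depth=12
  + 124.115.237.0/25 (H2) depth=25

== LOOKUPS ==
["H1","H6","H4","H4","H1","H5","H4","H1","H1","H0","H5","H0","H0"]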